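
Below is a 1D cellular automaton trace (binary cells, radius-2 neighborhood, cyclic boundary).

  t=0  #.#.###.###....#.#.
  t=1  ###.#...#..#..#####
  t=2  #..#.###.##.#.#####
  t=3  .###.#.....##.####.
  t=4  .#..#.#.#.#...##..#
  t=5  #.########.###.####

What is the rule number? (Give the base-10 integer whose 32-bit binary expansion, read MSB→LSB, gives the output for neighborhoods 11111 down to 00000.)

2275841965

  #####|#  b31=1 t=1,i=0
  ####.|.  b30=0 t=1,i=1
  ###.#|.  b29=0 t=0,i=6
  ###..|.  b28=0 t=0,i=10
  ##.##|.  b27=0 t=0,i=7
  ##.#.|#  b26=1 t=1,i=3
  ##..#|#  b25=1 t=2,i=1
  ##...|#  b24=1 t=0,i=11
  #.###|#  b23=1 t=0,i=4
  #.##.|.  b22=0 t=2,i=9
  #.#.#|#  b21=1 t=0,i=0
  #.#..|.  b20=0 t=1,i=4
  #..##|.  b19=0 t=1,i=13
  #..#.|#  b18=1 t=1,i=10
  #...#|#  b17=1 t=1,i=6
  #....|.  b16=0 t=0,i=12
  .####|#  b15=1 t=1,i=15
  .###.|.  b14=0 t=0,i=5
  .##.#|.  b13=0 t=2,i=10
  .##..|#  b12=1 t=4,i=15
  .#.##|.  b11=0 t=0,i=3
  .#.#.|#  b10=1 t=0,i=1
  .#..#|#  b9=1 t=1,i=9
  .#...|#  b8=1 t=1,i=5
  ..###|#  b7=1 t=1,i=14
  ..##.|.  b6=0 t=3,i=11
  ..#.#|#  b5=1 t=0,i=15
  ..#..|.  b4=0 t=1,i=8
  ...##|#  b3=1 t=3,i=10
  ...#.|#  b2=1 t=0,i=14
  ....#|.  b1=0 t=0,i=13
  .....|#  b0=1 t=3,i=8
  bits 10000111101001101001011110101101 = 2275841965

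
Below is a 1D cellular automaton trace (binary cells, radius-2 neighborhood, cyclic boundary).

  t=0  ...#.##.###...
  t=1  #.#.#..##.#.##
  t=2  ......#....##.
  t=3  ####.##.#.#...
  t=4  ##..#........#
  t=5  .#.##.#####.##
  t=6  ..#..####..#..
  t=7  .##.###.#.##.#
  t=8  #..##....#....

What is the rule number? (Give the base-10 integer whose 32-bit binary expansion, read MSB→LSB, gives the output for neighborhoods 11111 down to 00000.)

2559412381

  nb #####: next=#  (t=5,i=8, bit31=1)
  nb ####.: next=.  (t=3,i=2, bit30=0)
  nb ###.#: next=.  (t=1,i=0, bit29=0)
  nb ###..: next=#  (t=0,i=10, bit28=1)
  nb ##.##: next=#  (t=0,i=7, bit27=1)
  nb ##.#.: next=.  (t=1,i=1, bit26=0)
  nb ##..#: next=.  (t=4,i=2, bit25=0)
  nb ##...: next=.  (t=0,i=11, bit24=0)
  nb #.###: next=#  (t=0,i=8, bit23=1)
  nb #.##.: next=.  (t=0,i=5, bit22=0)
  nb #.#.#: next=.  (t=1,i=2, bit21=0)
  nb #.#..: next=.  (t=1,i=4, bit20=0)
  nb #..##: next=#  (t=1,i=6, bit19=1)
  nb #..#.: next=#  (t=4,i=3, bit18=1)
  nb #...#: next=.  (t=3,i=12, bit17=0)
  nb #....: next=#  (t=0,i=12, bit16=1)
  nb .####: next=#  (t=3,i=1, bit15=1)
  nb .###.: next=.  (t=0,i=9, bit14=0)
  nb .##.#: next=.  (t=0,i=6, bit13=0)
  nb .##..: next=.  (t=2,i=12, bit12=0)
  nb .#.##: next=#  (t=0,i=4, bit11=1)
  nb .#.#.: next=.  (t=1,i=3, bit10=0)
  nb .#..#: next=.  (t=1,i=5, bit9=0)
  nb .#...: next=.  (t=2,i=7, bit8=0)
  nb ..###: next=#  (t=3,i=0, bit7=1)
  nb ..##.: next=.  (t=1,i=7, bit6=0)
  nb ..#.#: next=.  (t=0,i=3, bit5=0)
  nb ..#..: next=#  (t=2,i=6, bit4=1)
  nb ...##: next=#  (t=2,i=10, bit3=1)
  nb ...#.: next=#  (t=0,i=2, bit2=1)
  nb ....#: next=.  (t=0,i=1, bit1=0)
  nb .....: next=#  (t=0,i=0, bit0=1)
  bits 10011000100011011000100010011101 = 2559412381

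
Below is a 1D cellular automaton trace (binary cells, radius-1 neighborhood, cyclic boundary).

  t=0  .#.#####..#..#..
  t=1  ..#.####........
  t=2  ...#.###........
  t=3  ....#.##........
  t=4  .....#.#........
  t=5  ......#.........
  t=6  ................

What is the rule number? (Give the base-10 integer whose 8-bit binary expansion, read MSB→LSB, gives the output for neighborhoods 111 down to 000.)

  nb ###: next=#  (t=0,i=4, bit7=1)
  nb ##.: next=#  (t=0,i=7, bit6=1)
  nb #.#: next=#  (t=0,i=2, bit5=1)
  nb #..: next=.  (t=0,i=8, bit4=0)
  nb .##: next=.  (t=0,i=3, bit3=0)
  nb .#.: next=.  (t=0,i=1, bit2=0)
  nb ..#: next=.  (t=0,i=0, bit1=0)
  nb ...: next=.  (t=0,i=15, bit0=0)
  bits 11100000 = 224

224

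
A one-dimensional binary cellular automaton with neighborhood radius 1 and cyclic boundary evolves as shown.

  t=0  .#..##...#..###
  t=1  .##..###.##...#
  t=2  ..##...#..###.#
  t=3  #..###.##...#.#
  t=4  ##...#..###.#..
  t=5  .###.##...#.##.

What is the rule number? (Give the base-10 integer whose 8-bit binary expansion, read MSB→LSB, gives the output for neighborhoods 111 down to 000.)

85

  ###|.  b7=0 t=0,i=13
  ##.|#  b6=1 t=0,i=5
  #.#|.  b5=0 t=0,i=0
  #..|#  b4=1 t=0,i=2
  .##|.  b3=0 t=0,i=4
  .#.|#  b2=1 t=0,i=1
  ..#|.  b1=0 t=0,i=3
  ...|#  b0=1 t=0,i=7
  bits 01010101 = 85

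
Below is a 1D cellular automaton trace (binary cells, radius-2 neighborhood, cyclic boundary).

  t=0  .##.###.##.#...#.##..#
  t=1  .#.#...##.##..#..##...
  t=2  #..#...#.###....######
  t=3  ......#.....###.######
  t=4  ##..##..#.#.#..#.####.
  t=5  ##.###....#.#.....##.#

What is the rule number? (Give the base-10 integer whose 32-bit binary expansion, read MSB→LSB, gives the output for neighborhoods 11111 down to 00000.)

3447296198

  nb #####: next=#  (t=2,i=18, bit31=1)
  nb ####.: next=#  (t=2,i=21, bit30=1)
  nb ###.#: next=.  (t=0,i=6, bit29=0)
  nb ###..: next=.  (t=2,i=0, bit28=0)
  nb ##.##: next=#  (t=0,i=3, bit27=1)
  nb ##.#.: next=#  (t=0,i=10, bit26=1)
  nb ##..#: next=.  (t=0,i=19, bit25=0)
  nb ##...: next=#  (t=1,i=19, bit24=1)
  nb #.###: next=.  (t=0,i=4, bit23=0)
  nb #.##.: next=#  (t=0,i=1, bit22=1)
  nb #.#.#: next=#  (t=4,i=10, bit21=1)
  nb #.#..: next=#  (t=0,i=11, bit20=1)
  nb #..##: next=#  (t=1,i=16, bit19=1)
  nb #..#.: next=.  (t=0,i=20, bit18=0)
  nb #...#: next=.  (t=0,i=13, bit17=0)
  nb #....: next=#  (t=1,i=20, bit16=1)
  nb .####: next=#  (t=2,i=17, bit15=1)
  nb .###.: next=.  (t=0,i=5, bit14=0)
  nb .##.#: next=.  (t=0,i=2, bit13=0)
  nb .##..: next=#  (t=0,i=18, bit12=1)
  nb .#.##: next=.  (t=0,i=0, bit11=0)
  nb .#.#.: next=.  (t=1,i=2, bit10=0)
  nb .#..#: next=.  (t=1,i=15, bit9=0)
  nb .#...: next=.  (t=0,i=12, bit8=0)
  nb ..###: next=#  (t=2,i=16, bit7=1)
  nb ..##.: next=#  (t=1,i=7, bit6=1)
  nb ..#.#: next=.  (t=0,i=15, bit5=0)
  nb ..#..: next=.  (t=1,i=14, bit4=0)
  nb ...##: next=.  (t=1,i=6, bit3=0)
  nb ...#.: next=#  (t=0,i=14, bit2=1)
  nb ....#: next=#  (t=1,i=21, bit1=1)
  nb .....: next=.  (t=3,i=2, bit0=0)
  bits 11001101011110011001000011000110 = 3447296198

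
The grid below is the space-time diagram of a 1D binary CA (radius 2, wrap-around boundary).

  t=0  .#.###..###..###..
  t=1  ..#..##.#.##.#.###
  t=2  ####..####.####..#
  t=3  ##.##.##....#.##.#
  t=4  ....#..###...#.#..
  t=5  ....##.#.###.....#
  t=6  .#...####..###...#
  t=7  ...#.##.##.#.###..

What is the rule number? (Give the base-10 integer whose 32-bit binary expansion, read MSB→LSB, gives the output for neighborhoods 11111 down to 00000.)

2535963280

  [31] ##### => #  t=2,i=1
  [30] ####. => .  t=2,i=2
  [29] ###.# => .  t=2,i=9
  [28] ###.. => #  t=0,i=5
  [27] ##.## => .  t=2,i=10
  [26] ##.#. => #  t=1,i=7
  [25] ##..# => #  t=0,i=6
  [24] ##... => #  t=0,i=16
  [23] #.### => .  t=0,i=3
  [22] #.##. => .  t=1,i=10
  [21] #.#.# => #  t=1,i=8
  [20] #.#.. => .  t=4,i=15
  [19] #..## => .  t=0,i=7
  [18] #..#. => #  t=1,i=1
  [17] #...# => #  t=0,i=17
  [16] #.... => #  t=3,i=9
  [15] .#### => #  t=2,i=0
  [14] .###. => .  t=0,i=4
  [13] .##.# => #  t=1,i=6
  [12] .##.. => #  t=3,i=7
  [11] .#.## => #  t=0,i=2
  [10] .#.#. => .  t=4,i=14
  [9] .#..# => #  t=1,i=3
  [8] .#... => .  t=4,i=16
  [7] ..### => #  t=0,i=8
  [6] ..##. => .  t=1,i=5
  [5] ..#.# => .  t=0,i=1
  [4] ..#.. => #  t=1,i=2
  [3] ...## => .  t=5,i=3
  [2] ...#. => .  t=0,i=0
  [1] ....# => .  t=3,i=10
  [0] ..... => .  t=4,i=0
  bits 10010111001001111011101010010000 = 2535963280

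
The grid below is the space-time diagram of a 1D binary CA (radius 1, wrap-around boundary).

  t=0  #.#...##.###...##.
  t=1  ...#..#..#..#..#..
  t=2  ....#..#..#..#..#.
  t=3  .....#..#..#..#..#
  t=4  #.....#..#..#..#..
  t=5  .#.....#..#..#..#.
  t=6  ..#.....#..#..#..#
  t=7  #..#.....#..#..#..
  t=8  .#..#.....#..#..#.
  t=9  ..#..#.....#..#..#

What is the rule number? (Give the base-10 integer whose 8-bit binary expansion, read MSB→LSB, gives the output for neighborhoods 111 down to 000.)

24

  ###|.  b7=0 t=0,i=10
  ##.|.  b6=0 t=0,i=7
  #.#|.  b5=0 t=0,i=1
  #..|#  b4=1 t=0,i=3
  .##|#  b3=1 t=0,i=6
  .#.|.  b2=0 t=0,i=0
  ..#|.  b1=0 t=0,i=5
  ...|.  b0=0 t=0,i=4
  bits 00011000 = 24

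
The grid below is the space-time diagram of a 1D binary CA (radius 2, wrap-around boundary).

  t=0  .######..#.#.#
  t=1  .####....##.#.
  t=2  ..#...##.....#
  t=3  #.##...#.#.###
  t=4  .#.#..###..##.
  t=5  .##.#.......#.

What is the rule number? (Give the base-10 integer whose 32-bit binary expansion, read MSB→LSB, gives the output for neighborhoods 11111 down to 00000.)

2290194230

  ##### -> #   bit 31 = 1  t=0,i=3
  ####. -> .   bit 30 = 0  t=0,i=5
  ###.# -> .   bit 29 = 0  t=3,i=0
  ###.. -> .   bit 28 = 0  t=0,i=6
  ##.## -> #   bit 27 = 1  t=3,i=1
  ##.#. -> .   bit 26 = 0  t=1,i=11
  ##..# -> .   bit 25 = 0  t=0,i=7
  ##... -> .   bit 24 = 0  t=1,i=5
  #.### -> #   bit 23 = 1  t=0,i=1
  #.##. -> .   bit 22 = 0  t=3,i=2
  #.#.# -> .   bit 21 = 0  t=0,i=11
  #.#.. -> .   bit 20 = 0  t=1,i=12
  #..## -> .   bit 19 = 0  t=1,i=0
  #..#. -> .   bit 18 = 0  t=0,i=8
  #...# -> .   bit 17 = 0  t=2,i=4
  #.... -> #   bit 16 = 1  t=1,i=6
  .#### -> #   bit 15 = 1  t=0,i=2
  .###. -> .   bit 14 = 0  t=4,i=7
  .##.# -> .   bit 13 = 0  t=1,i=10
  .##.. -> #   bit 12 = 1  t=2,i=7
  .#.## -> .   bit 11 = 0  t=0,i=0
  .#.#. -> #   bit 10 = 1  t=0,i=10
  .#..# -> #   bit 9 = 1  t=1,i=13
  .#... -> #   bit 8 = 1  t=2,i=3
  ..### -> .   bit 7 = 0  t=1,i=1
  ..##. -> .   bit 6 = 0  t=1,i=9
  ..#.# -> #   bit 5 = 1  t=0,i=9
  ..#.. -> #   bit 4 = 1  t=2,i=2
  ...## -> .   bit 3 = 0  t=1,i=8
  ...#. -> #   bit 2 = 1  t=2,i=12
  ....# -> #   bit 1 = 1  t=1,i=7
  ..... -> .   bit 0 = 0  t=2,i=10
  bits 10001000100000011001011100110110 = 2290194230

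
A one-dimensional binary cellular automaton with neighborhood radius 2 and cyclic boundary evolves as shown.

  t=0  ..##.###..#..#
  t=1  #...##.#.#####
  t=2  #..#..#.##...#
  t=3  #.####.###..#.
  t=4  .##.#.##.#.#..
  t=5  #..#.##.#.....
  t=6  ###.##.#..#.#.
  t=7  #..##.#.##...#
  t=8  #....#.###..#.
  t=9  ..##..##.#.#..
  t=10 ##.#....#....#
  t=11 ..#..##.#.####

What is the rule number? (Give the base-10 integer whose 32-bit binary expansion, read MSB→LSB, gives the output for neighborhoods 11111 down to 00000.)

  #####|.  b31=0 t=1,i=11
  ####.|#  b30=1 t=1,i=13
  ###.#|.  b29=0 t=3,i=5
  ###..|#  b28=1 t=0,i=7
  ##.##|#  b27=1 t=0,i=4
  ##.#.|#  b26=1 t=1,i=6
  ##..#|.  b25=0 t=0,i=8
  ##...|.  b24=0 t=1,i=1
  #.###|#  b23=1 t=0,i=5
  #.##.|#  b22=1 t=2,i=8
  #.#.#|.  b21=0 t=1,i=7
  #.#..|.  b20=0 t=4,i=11
  #..##|.  b19=0 t=0,i=1
  #..#.|#  b18=1 t=0,i=9
  #...#|.  b17=0 t=1,i=2
  #....|#  b16=1 t=5,i=10
  .####|.  b15=0 t=1,i=10
  .###.|.  b14=0 t=0,i=6
  .##.#|.  b13=0 t=0,i=3
  .##..|#  b12=1 t=2,i=0
  .#.##|#  b11=1 t=1,i=8
  .#.#.|.  b10=0 t=3,i=13
  .#..#|#  b9=1 t=0,i=0
  .#...|.  b8=0 t=4,i=12
  ..###|#  b7=1 t=10,i=13
  ..##.|.  b6=0 t=0,i=2
  ..#.#|.  b5=0 t=2,i=6
  ..#..|#  b4=1 t=0,i=10
  ...##|#  b3=1 t=1,i=3
  ...#.|.  b2=0 t=5,i=13
  ....#|#  b1=1 t=5,i=12
  .....|.  b0=0 t=5,i=11
  bits 01011100110001010001101010011010 = 1556421274

1556421274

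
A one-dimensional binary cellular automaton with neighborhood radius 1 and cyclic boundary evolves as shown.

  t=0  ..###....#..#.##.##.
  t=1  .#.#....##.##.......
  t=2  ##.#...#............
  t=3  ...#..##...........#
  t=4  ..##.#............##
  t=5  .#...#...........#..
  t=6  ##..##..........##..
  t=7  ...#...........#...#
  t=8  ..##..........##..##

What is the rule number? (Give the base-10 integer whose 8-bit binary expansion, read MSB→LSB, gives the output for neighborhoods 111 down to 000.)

134

  ###|#  b7=1 t=0,i=3
  ##.|.  b6=0 t=0,i=4
  #.#|.  b5=0 t=0,i=13
  #..|.  b4=0 t=0,i=5
  .##|.  b3=0 t=0,i=2
  .#.|#  b2=1 t=0,i=9
  ..#|#  b1=1 t=0,i=1
  ...|.  b0=0 t=0,i=0
  bits 10000110 = 134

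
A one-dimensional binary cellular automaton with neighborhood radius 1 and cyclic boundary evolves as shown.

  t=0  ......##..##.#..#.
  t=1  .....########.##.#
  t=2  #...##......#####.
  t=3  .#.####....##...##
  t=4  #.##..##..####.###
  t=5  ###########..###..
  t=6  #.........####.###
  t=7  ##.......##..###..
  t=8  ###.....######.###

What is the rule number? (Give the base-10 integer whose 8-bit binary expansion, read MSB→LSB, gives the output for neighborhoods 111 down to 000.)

122

  nb ###: next=.  (t=1,i=6, bit7=0)
  nb ##.: next=#  (t=0,i=7, bit6=1)
  nb #.#: next=#  (t=0,i=12, bit5=1)
  nb #..: next=#  (t=0,i=8, bit4=1)
  nb .##: next=#  (t=0,i=6, bit3=1)
  nb .#.: next=.  (t=0,i=13, bit2=0)
  nb ..#: next=#  (t=0,i=5, bit1=1)
  nb ...: next=.  (t=0,i=0, bit0=0)
  bits 01111010 = 122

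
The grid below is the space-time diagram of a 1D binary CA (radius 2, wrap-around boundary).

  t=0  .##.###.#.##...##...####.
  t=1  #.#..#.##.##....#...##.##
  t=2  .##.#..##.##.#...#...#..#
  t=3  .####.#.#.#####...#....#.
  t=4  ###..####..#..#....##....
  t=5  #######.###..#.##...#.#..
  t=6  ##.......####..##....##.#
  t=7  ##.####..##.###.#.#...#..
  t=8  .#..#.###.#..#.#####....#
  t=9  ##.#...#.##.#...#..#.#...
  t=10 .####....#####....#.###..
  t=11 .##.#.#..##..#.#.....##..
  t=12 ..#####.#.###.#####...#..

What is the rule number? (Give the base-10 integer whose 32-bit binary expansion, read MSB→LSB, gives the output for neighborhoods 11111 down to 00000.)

377353601

  [31] ##### => .  t=3,i=12
  [30] ####. => .  t=0,i=22
  [29] ###.# => .  t=0,i=6
  [28] ###.. => #  t=0,i=23
  [27] ##.## => .  t=0,i=3
  [26] ##.#. => #  t=0,i=7
  [25] ##..# => #  t=0,i=24
  [24] ##... => .  t=0,i=12
  [23] #.### => .  t=0,i=4
  [22] #.##. => #  t=0,i=10
  [21] #.#.# => #  t=0,i=8
  [20] #.#.. => #  t=1,i=2
  [19] #..## => #  t=0,i=0
  [18] #..#. => #  t=1,i=4
  [17] #...# => .  t=0,i=13
  [16] #.... => #  t=1,i=13
  [15] .#### => #  t=0,i=21
  [14] .###. => #  t=0,i=5
  [13] .##.# => #  t=0,i=2
  [12] .##.. => #  t=0,i=11
  [11] .#.## => .  t=0,i=9
  [10] .#.#. => #  t=3,i=7
  [9] .#..# => .  t=1,i=3
  [8] .#... => #  t=1,i=17
  [7] ..### => #  t=0,i=20
  [6] ..##. => .  t=0,i=1
  [5] ..#.# => .  t=1,i=5
  [4] ..#.. => .  t=1,i=16
  [3] ...## => .  t=0,i=14
  [2] ...#. => .  t=1,i=15
  [1] ....# => .  t=1,i=14
  [0] ..... => #  t=6,i=4
  bits 00010110011111011111010110000001 = 377353601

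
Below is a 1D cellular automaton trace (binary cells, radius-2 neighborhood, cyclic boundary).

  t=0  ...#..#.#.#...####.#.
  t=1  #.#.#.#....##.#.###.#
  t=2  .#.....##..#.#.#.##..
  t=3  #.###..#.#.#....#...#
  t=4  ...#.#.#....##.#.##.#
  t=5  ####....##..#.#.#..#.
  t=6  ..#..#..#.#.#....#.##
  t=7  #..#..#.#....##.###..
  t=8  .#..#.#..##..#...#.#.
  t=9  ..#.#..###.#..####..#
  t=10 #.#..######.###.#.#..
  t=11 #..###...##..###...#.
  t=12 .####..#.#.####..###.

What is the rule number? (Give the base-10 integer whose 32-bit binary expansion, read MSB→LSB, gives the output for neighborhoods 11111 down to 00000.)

  #####|.  b31=0 t=10,i=7
  ####.|#  b30=1 t=0,i=16
  ###.#|#  b29=1 t=0,i=17
  ###..|.  b28=0 t=3,i=4
  ##.##|.  b27=0 t=1,i=19
  ##.#.|#  b26=1 t=0,i=18
  ##..#|#  b25=1 t=2,i=9
  ##...|.  b24=0 t=2,i=19
  #.###|.  b23=0 t=1,i=16
  #.##.|.  b22=0 t=1,i=20
  #.#.#|.  b21=0 t=0,i=8
  #.#..|.  b20=0 t=0,i=10
  #..##|#  b19=1 t=8,i=8
  #..#.|.  b18=0 t=0,i=5
  #...#|#  b17=1 t=0,i=12
  #....|#  b16=1 t=0,i=0
  .####|.  b15=0 t=0,i=15
  .###.|#  b14=1 t=1,i=17
  .##.#|.  b13=0 t=1,i=0
  .##..|.  b12=0 t=2,i=8
  .#.##|#  b11=1 t=1,i=15
  .#.#.|.  b10=0 t=0,i=7
  .#..#|#  b9=1 t=0,i=4
  .#...|#  b8=1 t=0,i=11
  ..###|#  b7=1 t=0,i=14
  ..##.|#  b6=1 t=1,i=11
  ..#.#|#  b5=1 t=0,i=6
  ..#..|.  b4=0 t=0,i=3
  ...##|.  b3=0 t=0,i=13
  ...#.|#  b2=1 t=0,i=2
  ....#|.  b1=0 t=0,i=1
  .....|#  b0=1 t=2,i=4
  bits 01100110000010110100101111100101 = 1712016357

1712016357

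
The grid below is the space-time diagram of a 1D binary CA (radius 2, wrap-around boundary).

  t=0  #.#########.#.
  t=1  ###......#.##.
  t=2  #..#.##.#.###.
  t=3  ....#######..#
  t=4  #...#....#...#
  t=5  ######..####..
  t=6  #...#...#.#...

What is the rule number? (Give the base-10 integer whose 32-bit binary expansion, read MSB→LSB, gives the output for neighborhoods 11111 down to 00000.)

1172453781

  [31] ##### => .  t=0,i=4
  [30] ####. => #  t=0,i=9
  [29] ###.# => .  t=0,i=10
  [28] ###.. => .  t=1,i=2
  [27] ##.## => .  t=1,i=13
  [26] ##.#. => #  t=0,i=11
  [25] ##..# => .  t=3,i=11
  [24] ##... => #  t=1,i=3
  [23] #.### => #  t=0,i=2
  [22] #.##. => #  t=1,i=11
  [21] #.#.# => #  t=0,i=0
  [20] #.#.. => .  t=2,i=0
  [19] #..## => .  t=5,i=7
  [18] #..#. => .  t=2,i=2
  [17] #...# => #  t=4,i=2
  [16] #.... => .  t=1,i=4
  [15] .#### => .  t=0,i=3
  [14] .###. => .  t=1,i=1
  [13] .##.# => #  t=1,i=12
  [12] .##.. => #  t=4,i=0
  [11] .#.## => #  t=0,i=1
  [10] .#.#. => .  t=0,i=13
  [9] .#..# => .  t=2,i=1
  [8] .#... => #  t=3,i=0
  [7] ..### => #  t=3,i=4
  [6] ..##. => .  t=4,i=13
  [5] ..#.# => .  t=1,i=9
  [4] ..#.. => #  t=3,i=13
  [3] ...## => .  t=3,i=3
  [2] ...#. => #  t=1,i=8
  [1] ....# => .  t=1,i=7
  [0] ..... => #  t=1,i=5
  bits 01000101111000100011100110010101 = 1172453781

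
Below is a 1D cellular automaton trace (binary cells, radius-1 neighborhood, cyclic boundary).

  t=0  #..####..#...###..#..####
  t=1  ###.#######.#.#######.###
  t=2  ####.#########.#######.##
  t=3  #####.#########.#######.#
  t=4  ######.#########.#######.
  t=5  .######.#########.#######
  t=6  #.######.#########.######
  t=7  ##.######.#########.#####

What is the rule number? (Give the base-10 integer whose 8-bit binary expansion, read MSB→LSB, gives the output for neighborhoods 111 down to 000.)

  nb ###: next=#  (t=0,i=4, bit7=1)
  nb ##.: next=#  (t=0,i=0, bit6=1)
  nb #.#: next=#  (t=1,i=3, bit5=1)
  nb #..: next=#  (t=0,i=1, bit4=1)
  nb .##: next=.  (t=0,i=3, bit3=0)
  nb .#.: next=#  (t=0,i=9, bit2=1)
  nb ..#: next=#  (t=0,i=2, bit1=1)
  nb ...: next=.  (t=0,i=11, bit0=0)
  bits 11110110 = 246

246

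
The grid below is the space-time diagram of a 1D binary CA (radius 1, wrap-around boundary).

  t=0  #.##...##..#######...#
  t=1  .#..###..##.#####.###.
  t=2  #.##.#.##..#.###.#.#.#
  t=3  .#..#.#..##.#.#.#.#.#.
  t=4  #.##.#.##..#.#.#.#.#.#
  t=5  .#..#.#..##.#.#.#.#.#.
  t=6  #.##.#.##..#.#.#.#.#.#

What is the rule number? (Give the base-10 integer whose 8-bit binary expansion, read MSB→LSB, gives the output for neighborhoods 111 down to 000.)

  [7] ### => #  t=0,i=12
  [6] ##. => .  t=0,i=0
  [5] #.# => #  t=0,i=1
  [4] #.. => #  t=0,i=4
  [3] .## => .  t=0,i=2
  [2] .#. => .  t=1,i=1
  [1] ..# => #  t=0,i=6
  [0] ... => #  t=0,i=5
  bits 10110011 = 179

179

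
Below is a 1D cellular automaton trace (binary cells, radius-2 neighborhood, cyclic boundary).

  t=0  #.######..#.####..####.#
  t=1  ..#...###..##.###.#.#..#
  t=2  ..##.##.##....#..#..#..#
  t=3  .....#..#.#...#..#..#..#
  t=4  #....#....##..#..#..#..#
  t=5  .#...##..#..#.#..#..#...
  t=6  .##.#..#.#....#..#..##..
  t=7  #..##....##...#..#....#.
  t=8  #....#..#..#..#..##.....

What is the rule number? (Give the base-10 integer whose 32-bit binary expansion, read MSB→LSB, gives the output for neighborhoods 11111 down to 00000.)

1473251736

  nb #####: next=.  (t=0,i=4, bit31=0)
  nb ####.: next=#  (t=0,i=6, bit30=1)
  nb ###.#: next=.  (t=0,i=21, bit29=0)
  nb ###..: next=#  (t=0,i=7, bit28=1)
  nb ##.##: next=.  (t=0,i=1, bit27=0)
  nb ##.#.: next=#  (t=1,i=17, bit26=1)
  nb ##..#: next=#  (t=0,i=8, bit25=1)
  nb ##...: next=#  (t=2,i=10, bit24=1)
  nb #.###: next=#  (t=0,i=2, bit23=1)
  nb #.##.: next=#  (t=0,i=23, bit22=1)
  nb #.#.#: next=.  (t=1,i=18, bit21=0)
  nb #.#..: next=#  (t=1,i=20, bit20=1)
  nb #..##: next=.  (t=0,i=17, bit19=0)
  nb #..#.: next=.  (t=0,i=9, bit18=0)
  nb #...#: next=.  (t=1,i=4, bit17=0)
  nb #....: next=.  (t=2,i=11, bit16=0)
  nb .####: next=.  (t=0,i=3, bit15=0)
  nb .###.: next=.  (t=1,i=7, bit14=0)
  nb .##.#: next=.  (t=0,i=0, bit13=0)
  nb .##..: next=.  (t=2,i=9, bit12=0)
  nb .#.##: next=#  (t=0,i=11, bit11=1)
  nb .#.#.: next=.  (t=1,i=19, bit10=0)
  nb .#..#: next=.  (t=1,i=0, bit9=0)
  nb .#...: next=#  (t=1,i=3, bit8=1)
  nb ..###: next=#  (t=0,i=18, bit7=1)
  nb ..##.: next=.  (t=1,i=11, bit6=0)
  nb ..#.#: next=.  (t=0,i=10, bit5=0)
  nb ..#..: next=#  (t=1,i=2, bit4=1)
  nb ...##: next=#  (t=1,i=5, bit3=1)
  nb ...#.: next=.  (t=2,i=13, bit2=0)
  nb ....#: next=.  (t=2,i=12, bit1=0)
  nb .....: next=.  (t=3,i=2, bit0=0)
  bits 01010111110100000000100110011000 = 1473251736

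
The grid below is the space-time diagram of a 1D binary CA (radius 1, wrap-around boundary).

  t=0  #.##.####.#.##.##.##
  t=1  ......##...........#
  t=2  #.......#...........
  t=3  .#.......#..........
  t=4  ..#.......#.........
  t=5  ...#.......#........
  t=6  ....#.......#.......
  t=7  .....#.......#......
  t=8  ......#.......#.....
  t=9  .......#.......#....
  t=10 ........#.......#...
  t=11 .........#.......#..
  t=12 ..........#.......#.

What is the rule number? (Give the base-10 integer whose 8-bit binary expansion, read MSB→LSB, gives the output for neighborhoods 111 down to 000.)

  [7] ### => #  t=0,i=6
  [6] ##. => .  t=0,i=0
  [5] #.# => .  t=0,i=1
  [4] #.. => #  t=1,i=0
  [3] .## => .  t=0,i=2
  [2] .#. => .  t=0,i=10
  [1] ..# => .  t=1,i=5
  [0] ... => .  t=1,i=1
  bits 10010000 = 144

144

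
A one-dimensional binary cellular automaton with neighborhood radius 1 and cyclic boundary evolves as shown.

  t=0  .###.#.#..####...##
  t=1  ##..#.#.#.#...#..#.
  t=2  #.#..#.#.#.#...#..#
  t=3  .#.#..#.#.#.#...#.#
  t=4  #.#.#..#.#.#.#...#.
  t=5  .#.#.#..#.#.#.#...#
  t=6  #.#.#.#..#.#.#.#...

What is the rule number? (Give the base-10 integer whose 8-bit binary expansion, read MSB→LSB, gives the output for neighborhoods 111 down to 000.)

56

  nb ###: next=.  (t=0,i=2, bit7=0)
  nb ##.: next=.  (t=0,i=3, bit6=0)
  nb #.#: next=#  (t=0,i=0, bit5=1)
  nb #..: next=#  (t=0,i=8, bit4=1)
  nb .##: next=#  (t=0,i=1, bit3=1)
  nb .#.: next=.  (t=0,i=5, bit2=0)
  nb ..#: next=.  (t=0,i=9, bit1=0)
  nb ...: next=.  (t=0,i=15, bit0=0)
  bits 00111000 = 56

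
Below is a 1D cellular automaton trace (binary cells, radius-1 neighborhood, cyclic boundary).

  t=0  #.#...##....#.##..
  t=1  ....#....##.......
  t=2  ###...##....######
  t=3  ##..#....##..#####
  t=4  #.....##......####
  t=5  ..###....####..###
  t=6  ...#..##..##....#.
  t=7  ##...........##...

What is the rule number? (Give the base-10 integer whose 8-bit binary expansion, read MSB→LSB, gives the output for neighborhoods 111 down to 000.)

129

  [7] ### => #  t=2,i=0
  [6] ##. => .  t=0,i=7
  [5] #.# => .  t=0,i=1
  [4] #.. => .  t=0,i=3
  [3] .## => .  t=0,i=6
  [2] .#. => .  t=0,i=0
  [1] ..# => .  t=0,i=5
  [0] ... => #  t=0,i=4
  bits 10000001 = 129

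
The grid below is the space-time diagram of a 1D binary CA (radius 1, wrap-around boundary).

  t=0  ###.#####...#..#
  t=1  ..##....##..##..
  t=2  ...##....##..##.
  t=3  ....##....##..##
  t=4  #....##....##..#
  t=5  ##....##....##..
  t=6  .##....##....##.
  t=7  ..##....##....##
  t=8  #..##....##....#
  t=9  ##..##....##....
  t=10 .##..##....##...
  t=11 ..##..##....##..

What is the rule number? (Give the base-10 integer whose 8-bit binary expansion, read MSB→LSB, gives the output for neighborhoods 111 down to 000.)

116

  ### -> .   bit 7 = 0  t=0,i=0
  ##. -> #   bit 6 = 1  t=0,i=2
  #.# -> #   bit 5 = 1  t=0,i=3
  #.. -> #   bit 4 = 1  t=0,i=9
  .## -> .   bit 3 = 0  t=0,i=4
  .#. -> #   bit 2 = 1  t=0,i=12
  ..# -> .   bit 1 = 0  t=0,i=11
  ... -> .   bit 0 = 0  t=0,i=10
  bits 01110100 = 116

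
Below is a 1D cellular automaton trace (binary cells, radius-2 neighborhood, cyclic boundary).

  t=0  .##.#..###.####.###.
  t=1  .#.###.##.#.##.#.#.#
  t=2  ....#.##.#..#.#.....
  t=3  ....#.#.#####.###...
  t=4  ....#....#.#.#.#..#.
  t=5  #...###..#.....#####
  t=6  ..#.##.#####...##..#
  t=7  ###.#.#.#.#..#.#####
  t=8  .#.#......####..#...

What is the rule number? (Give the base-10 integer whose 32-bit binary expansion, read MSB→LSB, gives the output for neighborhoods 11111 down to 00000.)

1314378736

  [31] ##### => .  t=3,i=10
  [30] ####. => #  t=0,i=13
  [29] ###.# => .  t=0,i=9
  [28] ###.. => .  t=0,i=18
  [27] ##.## => #  t=0,i=10
  [26] ##.#. => #  t=0,i=3
  [25] ##..# => #  t=0,i=19
  [24] ##... => .  t=3,i=17
  [23] #.### => .  t=0,i=11
  [22] #.##. => #  t=1,i=7
  [21] #.#.# => .  t=1,i=1
  [20] #.#.. => #  t=0,i=4
  [19] #..## => .  t=0,i=0
  [18] #..#. => #  t=2,i=11
  [17] #...# => #  t=5,i=2
  [16] #.... => #  t=2,i=16
  [15] .#### => #  t=0,i=12
  [14] .###. => #  t=0,i=8
  [13] .##.# => .  t=0,i=2
  [12] .##.. => #  t=6,i=16
  [11] .#.## => .  t=1,i=2
  [10] .#.#. => .  t=1,i=0
  [9] .#..# => #  t=0,i=5
  [8] .#... => #  t=2,i=15
  [7] ..### => #  t=0,i=7
  [6] ..##. => #  t=0,i=1
  [5] ..#.# => #  t=2,i=4
  [4] ..#.. => #  t=4,i=4
  [3] ...## => .  t=5,i=3
  [2] ...#. => .  t=2,i=3
  [1] ....# => .  t=2,i=2
  [0] ..... => .  t=2,i=0
  bits 01001110010101111101001111110000 = 1314378736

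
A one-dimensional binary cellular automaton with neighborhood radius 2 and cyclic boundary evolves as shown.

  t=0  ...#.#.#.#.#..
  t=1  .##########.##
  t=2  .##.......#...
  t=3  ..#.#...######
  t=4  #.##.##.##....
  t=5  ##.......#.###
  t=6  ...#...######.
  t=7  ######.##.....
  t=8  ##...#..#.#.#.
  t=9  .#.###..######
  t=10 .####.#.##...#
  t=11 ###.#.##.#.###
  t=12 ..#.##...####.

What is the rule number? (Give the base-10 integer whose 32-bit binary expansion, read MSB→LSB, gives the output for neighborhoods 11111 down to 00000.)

  #####|.  b31=0 t=1,i=3
  ####.|.  b30=0 t=1,i=9
  ###.#|#  b29=1 t=1,i=10
  ###..|.  b28=0 t=3,i=13
  ##.##|.  b27=0 t=1,i=0
  ##.#.|.  b26=0 t=9,i=0
  ##..#|#  b25=1 t=3,i=0
  ##...|.  b24=0 t=2,i=3
  #.###|#  b23=1 t=1,i=1
  #.##.|.  b22=0 t=1,i=12
  #.#.#|#  b21=1 t=0,i=5
  #.#..|.  b20=0 t=0,i=11
  #..##|.  b19=0 t=9,i=7
  #..#.|.  b18=0 t=3,i=1
  #...#|#  b17=1 t=3,i=6
  #....|#  b16=1 t=0,i=13
  .####|#  b15=1 t=1,i=2
  .###.|#  b14=1 t=9,i=4
  .##.#|.  b13=0 t=1,i=13
  .##..|#  b12=1 t=2,i=2
  .#.##|#  b11=1 t=4,i=1
  .#.#.|#  b10=1 t=0,i=4
  .#..#|.  b9=0 t=8,i=6
  .#...|#  b8=1 t=0,i=12
  ..###|#  b7=1 t=3,i=8
  ..##.|.  b6=0 t=2,i=1
  ..#.#|#  b5=1 t=0,i=3
  ..#..|#  b4=1 t=2,i=10
  ...##|.  b3=0 t=2,i=0
  ...#.|#  b2=1 t=0,i=2
  ....#|#  b1=1 t=0,i=1
  .....|.  b0=0 t=0,i=0
  bits 00100010101000111101110110110110 = 581164470

581164470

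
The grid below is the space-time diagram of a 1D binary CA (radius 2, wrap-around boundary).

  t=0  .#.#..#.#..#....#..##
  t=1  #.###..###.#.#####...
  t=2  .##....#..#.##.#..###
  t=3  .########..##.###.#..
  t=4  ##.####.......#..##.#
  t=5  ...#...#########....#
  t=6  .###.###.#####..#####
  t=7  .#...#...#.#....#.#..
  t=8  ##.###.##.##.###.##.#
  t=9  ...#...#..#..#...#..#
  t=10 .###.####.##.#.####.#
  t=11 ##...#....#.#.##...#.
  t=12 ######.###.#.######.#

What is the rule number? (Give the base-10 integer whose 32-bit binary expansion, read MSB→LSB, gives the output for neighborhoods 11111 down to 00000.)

2245205663

  [31] ##### => #  t=1,i=15
  [30] ####. => .  t=1,i=16
  [29] ###.# => .  t=1,i=9
  [28] ###.. => .  t=1,i=4
  [27] ##.## => .  t=2,i=0
  [26] ##.#. => #  t=0,i=0
  [25] ##..# => .  t=1,i=5
  [24] ##... => #  t=1,i=18
  [23] #.### => #  t=1,i=2
  [22] #.##. => #  t=2,i=1
  [21] #.#.# => .  t=0,i=1
  [20] #.#.. => #  t=0,i=3
  [19] #..## => .  t=0,i=18
  [18] #..#. => .  t=0,i=5
  [17] #...# => #  t=1,i=19
  [16] #.... => #  t=0,i=13
  [15] .#### => .  t=1,i=14
  [14] .###. => .  t=1,i=3
  [13] .##.# => .  t=0,i=20
  [12] .##.. => #  t=2,i=2
  [11] .#.## => #  t=1,i=1
  [10] .#.#. => #  t=0,i=2
  [9] .#..# => #  t=0,i=4
  [8] .#... => .  t=0,i=12
  [7] ..### => #  t=1,i=7
  [6] ..##. => .  t=0,i=19
  [5] ..#.# => .  t=0,i=6
  [4] ..#.. => #  t=0,i=11
  [3] ...## => #  t=3,i=0
  [2] ...#. => #  t=0,i=15
  [1] ....# => #  t=0,i=14
  [0] ..... => #  t=4,i=9
  bits 10000101110100110001111010011111 = 2245205663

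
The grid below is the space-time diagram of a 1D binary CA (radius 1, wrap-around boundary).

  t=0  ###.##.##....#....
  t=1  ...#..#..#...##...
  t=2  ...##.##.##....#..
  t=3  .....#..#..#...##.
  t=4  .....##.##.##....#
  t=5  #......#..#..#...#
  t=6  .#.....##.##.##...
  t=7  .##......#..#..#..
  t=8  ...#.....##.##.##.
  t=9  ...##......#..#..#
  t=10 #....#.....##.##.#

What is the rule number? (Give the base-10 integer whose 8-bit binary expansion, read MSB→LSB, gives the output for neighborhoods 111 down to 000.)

  ###|.  b7=0 t=0,i=1
  ##.|.  b6=0 t=0,i=2
  #.#|#  b5=1 t=0,i=3
  #..|#  b4=1 t=0,i=9
  .##|.  b3=0 t=0,i=0
  .#.|#  b2=1 t=0,i=13
  ..#|.  b1=0 t=0,i=12
  ...|.  b0=0 t=0,i=10
  bits 00110100 = 52

52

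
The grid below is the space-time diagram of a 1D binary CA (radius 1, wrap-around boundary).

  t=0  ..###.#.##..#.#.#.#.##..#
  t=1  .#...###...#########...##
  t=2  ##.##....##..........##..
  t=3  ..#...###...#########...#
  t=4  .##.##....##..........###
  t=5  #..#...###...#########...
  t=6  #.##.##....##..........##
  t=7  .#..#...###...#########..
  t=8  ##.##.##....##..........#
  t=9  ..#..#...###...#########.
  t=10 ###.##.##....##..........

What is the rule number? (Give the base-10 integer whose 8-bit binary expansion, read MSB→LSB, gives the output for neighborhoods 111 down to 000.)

39

  ###|.  b7=0 t=0,i=3
  ##.|.  b6=0 t=0,i=4
  #.#|#  b5=1 t=0,i=5
  #..|.  b4=0 t=0,i=0
  .##|.  b3=0 t=0,i=2
  .#.|#  b2=1 t=0,i=6
  ..#|#  b1=1 t=0,i=1
  ...|#  b0=1 t=1,i=3
  bits 00100111 = 39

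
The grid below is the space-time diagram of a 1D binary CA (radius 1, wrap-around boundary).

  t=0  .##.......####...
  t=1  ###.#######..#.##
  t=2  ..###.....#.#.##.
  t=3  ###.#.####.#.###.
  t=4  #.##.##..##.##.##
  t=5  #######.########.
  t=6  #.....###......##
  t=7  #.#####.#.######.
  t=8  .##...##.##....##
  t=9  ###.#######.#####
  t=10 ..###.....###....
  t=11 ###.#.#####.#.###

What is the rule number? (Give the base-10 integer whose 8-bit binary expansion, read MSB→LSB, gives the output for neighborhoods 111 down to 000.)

  [7] ### => .  t=0,i=11
  [6] ##. => #  t=0,i=2
  [5] #.# => #  t=1,i=3
  [4] #.. => .  t=0,i=3
  [3] .## => #  t=0,i=1
  [2] .#. => .  t=1,i=13
  [1] ..# => #  t=0,i=0
  [0] ... => #  t=0,i=4
  bits 01101011 = 107

107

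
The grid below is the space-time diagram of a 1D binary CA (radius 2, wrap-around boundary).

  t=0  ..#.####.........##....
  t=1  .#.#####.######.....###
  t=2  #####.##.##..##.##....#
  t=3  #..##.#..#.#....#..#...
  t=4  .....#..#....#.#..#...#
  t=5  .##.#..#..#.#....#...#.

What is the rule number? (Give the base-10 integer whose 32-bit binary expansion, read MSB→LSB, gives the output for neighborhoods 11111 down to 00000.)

1994754053

  nb #####: next=.  (t=1,i=5, bit31=0)
  nb ####.: next=#  (t=0,i=6, bit30=1)
  nb ###.#: next=#  (t=1,i=7, bit29=1)
  nb ###..: next=#  (t=0,i=7, bit28=1)
  nb ##.##: next=.  (t=1,i=8, bit27=0)
  nb ##.#.: next=#  (t=1,i=0, bit26=1)
  nb ##..#: next=#  (t=2,i=11, bit25=1)
  nb ##...: next=.  (t=0,i=8, bit24=0)
  nb #.###: next=#  (t=0,i=4, bit23=1)
  nb #.##.: next=#  (t=2,i=6, bit22=1)
  nb #.#.#: next=#  (t=1,i=1, bit21=1)
  nb #.#..: next=.  (t=3,i=6, bit20=0)
  nb #..##: next=.  (t=2,i=12, bit19=0)
  nb #..#.: next=#  (t=3,i=8, bit18=1)
  nb #...#: next=.  (t=3,i=21, bit17=0)
  nb #....: next=#  (t=0,i=9, bit16=1)
  nb .####: next=#  (t=0,i=5, bit15=1)
  nb .###.: next=.  (t=1,i=21, bit14=0)
  nb .##.#: next=.  (t=2,i=7, bit13=0)
  nb .##..: next=.  (t=0,i=18, bit12=0)
  nb .#.##: next=#  (t=0,i=3, bit11=1)
  nb .#.#.: next=.  (t=3,i=10, bit10=0)
  nb .#..#: next=.  (t=3,i=1, bit9=0)
  nb .#...: next=.  (t=3,i=12, bit8=0)
  nb ..###: next=.  (t=1,i=20, bit7=0)
  nb ..##.: next=.  (t=0,i=17, bit6=0)
  nb ..#.#: next=.  (t=0,i=2, bit5=0)
  nb ..#..: next=.  (t=3,i=0, bit4=0)
  nb ...##: next=.  (t=0,i=16, bit3=0)
  nb ...#.: next=#  (t=0,i=1, bit2=1)
  nb ....#: next=.  (t=0,i=0, bit1=0)
  nb .....: next=#  (t=0,i=10, bit0=1)
  bits 01110110111001011000100000000101 = 1994754053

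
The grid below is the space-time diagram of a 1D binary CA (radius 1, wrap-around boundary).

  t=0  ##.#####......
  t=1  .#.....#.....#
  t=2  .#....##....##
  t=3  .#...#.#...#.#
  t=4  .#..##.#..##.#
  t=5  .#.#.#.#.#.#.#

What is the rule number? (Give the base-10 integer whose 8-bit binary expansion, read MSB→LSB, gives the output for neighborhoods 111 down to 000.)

70

  nb ###: next=.  (t=0,i=4, bit7=0)
  nb ##.: next=#  (t=0,i=1, bit6=1)
  nb #.#: next=.  (t=0,i=2, bit5=0)
  nb #..: next=.  (t=0,i=8, bit4=0)
  nb .##: next=.  (t=0,i=0, bit3=0)
  nb .#.: next=#  (t=1,i=1, bit2=1)
  nb ..#: next=#  (t=0,i=13, bit1=1)
  nb ...: next=.  (t=0,i=9, bit0=0)
  bits 01000110 = 70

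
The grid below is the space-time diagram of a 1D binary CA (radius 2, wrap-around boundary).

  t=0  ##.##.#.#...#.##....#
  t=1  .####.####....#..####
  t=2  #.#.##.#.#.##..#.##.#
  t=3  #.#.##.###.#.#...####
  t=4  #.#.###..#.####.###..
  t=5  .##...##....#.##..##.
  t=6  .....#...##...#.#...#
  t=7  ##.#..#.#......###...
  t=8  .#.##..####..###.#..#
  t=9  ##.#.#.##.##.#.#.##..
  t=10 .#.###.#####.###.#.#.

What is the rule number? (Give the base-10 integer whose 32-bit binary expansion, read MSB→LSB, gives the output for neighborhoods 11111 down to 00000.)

  ##### -> .   bit 31 = 0  t=3,i=19
  ####. -> .   bit 30 = 0  t=1,i=3
  ###.# -> #   bit 29 = 1  t=0,i=1
  ###.. -> #   bit 28 = 1  t=1,i=9
  ##.## -> #   bit 27 = 1  t=0,i=2
  ##.#. -> .   bit 26 = 0  t=0,i=5
  ##..# -> #   bit 25 = 1  t=2,i=13
  ##... -> .   bit 24 = 0  t=0,i=16
  #.### -> .   bit 23 = 0  t=1,i=1
  #.##. -> #   bit 22 = 1  t=0,i=3
  #.#.# -> #   bit 21 = 1  t=0,i=6
  #.#.. -> #   bit 20 = 1  t=0,i=8
  #..## -> .   bit 19 = 0  t=1,i=16
  #..#. -> .   bit 18 = 0  t=2,i=14
  #...# -> .   bit 17 = 0  t=0,i=10
  #.... -> #   bit 16 = 1  t=0,i=17
  .#### -> #   bit 15 = 1  t=1,i=2
  .###. -> .   bit 14 = 0  t=0,i=0
  .##.# -> #   bit 13 = 1  t=0,i=4
  .##.. -> .   bit 12 = 0  t=0,i=15
  .#.## -> .   bit 11 = 0  t=0,i=13
  .#.#. -> #   bit 10 = 1  t=0,i=7
  .#..# -> #   bit 9 = 1  t=1,i=15
  .#... -> #   bit 8 = 1  t=0,i=9
  ..### -> #   bit 7 = 1  t=0,i=20
  ..##. -> .   bit 6 = 0  t=5,i=1
  ..#.# -> .   bit 5 = 0  t=0,i=12
  ..#.. -> .   bit 4 = 0  t=1,i=14
  ...## -> #   bit 3 = 1  t=0,i=19
  ...#. -> .   bit 2 = 0  t=0,i=11
  ....# -> #   bit 1 = 1  t=0,i=18
  ..... -> .   bit 0 = 0  t=6,i=2
  bits 00111010011100011010011110001010 = 980526986

980526986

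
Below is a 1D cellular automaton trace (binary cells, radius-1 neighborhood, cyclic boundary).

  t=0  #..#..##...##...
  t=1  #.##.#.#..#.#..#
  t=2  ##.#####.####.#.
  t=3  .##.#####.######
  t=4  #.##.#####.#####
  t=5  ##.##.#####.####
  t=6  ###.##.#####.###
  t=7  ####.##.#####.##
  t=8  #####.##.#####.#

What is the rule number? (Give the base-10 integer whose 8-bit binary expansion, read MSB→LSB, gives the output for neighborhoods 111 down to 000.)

230

  [7] ### => #  t=2,i=4
  [6] ##. => #  t=0,i=7
  [5] #.# => #  t=1,i=1
  [4] #.. => .  t=0,i=1
  [3] .## => .  t=0,i=6
  [2] .#. => #  t=0,i=0
  [1] ..# => #  t=0,i=2
  [0] ... => .  t=0,i=9
  bits 11100110 = 230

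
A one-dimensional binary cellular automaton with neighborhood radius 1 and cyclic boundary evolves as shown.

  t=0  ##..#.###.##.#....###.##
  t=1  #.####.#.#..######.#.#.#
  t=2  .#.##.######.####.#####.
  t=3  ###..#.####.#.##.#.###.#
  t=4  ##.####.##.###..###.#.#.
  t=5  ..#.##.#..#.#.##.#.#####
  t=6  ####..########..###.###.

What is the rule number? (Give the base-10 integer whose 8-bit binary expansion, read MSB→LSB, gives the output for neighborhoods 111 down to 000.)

  ### -> #   bit 7 = 1  t=0,i=0
  ##. -> .   bit 6 = 0  t=0,i=1
  #.# -> #   bit 5 = 1  t=0,i=5
  #.. -> #   bit 4 = 1  t=0,i=2
  .## -> .   bit 3 = 0  t=0,i=6
  .#. -> #   bit 2 = 1  t=0,i=4
  ..# -> #   bit 1 = 1  t=0,i=3
  ... -> #   bit 0 = 1  t=0,i=15
  bits 10110111 = 183

183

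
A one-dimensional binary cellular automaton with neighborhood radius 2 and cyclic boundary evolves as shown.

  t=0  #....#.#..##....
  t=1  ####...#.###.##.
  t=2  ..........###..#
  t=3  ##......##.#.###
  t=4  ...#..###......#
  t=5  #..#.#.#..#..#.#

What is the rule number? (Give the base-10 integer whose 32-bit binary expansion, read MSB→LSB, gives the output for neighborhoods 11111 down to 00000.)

  #####|#  b31=1 t=3,i=15
  ####.|.  b30=0 t=1,i=2
  ###.#|#  b29=1 t=1,i=11
  ###..|.  b28=0 t=1,i=3
  ##.##|#  b27=1 t=1,i=12
  ##.#.|.  b26=0 t=3,i=10
  ##..#|#  b25=1 t=2,i=13
  ##...|.  b24=0 t=0,i=12
  #.###|.  b23=0 t=1,i=0
  #.##.|.  b22=0 t=1,i=13
  #.#.#|.  b21=0 t=3,i=11
  #.#..|#  b20=1 t=0,i=7
  #..##|#  b19=1 t=0,i=9
  #..#.|#  b18=1 t=2,i=14
  #...#|.  b17=0 t=1,i=5
  #....|#  b16=1 t=0,i=2
  .####|.  b15=0 t=1,i=1
  .###.|#  b14=1 t=1,i=10
  .##.#|.  b13=0 t=1,i=14
  .##..|#  b12=1 t=0,i=11
  .#.##|.  b11=0 t=1,i=8
  .#.#.|.  b10=0 t=0,i=6
  .#..#|.  b9=0 t=0,i=8
  .#...|#  b8=1 t=0,i=1
  ..###|.  b7=0 t=2,i=10
  ..##.|#  b6=1 t=0,i=10
  ..#.#|.  b5=0 t=0,i=5
  ..#..|#  b4=1 t=0,i=0
  ...##|#  b3=1 t=2,i=9
  ...#.|.  b2=0 t=0,i=4
  ....#|#  b1=1 t=0,i=3
  .....|.  b0=0 t=2,i=2
  bits 10101010000111010101000101011010 = 2854048090

2854048090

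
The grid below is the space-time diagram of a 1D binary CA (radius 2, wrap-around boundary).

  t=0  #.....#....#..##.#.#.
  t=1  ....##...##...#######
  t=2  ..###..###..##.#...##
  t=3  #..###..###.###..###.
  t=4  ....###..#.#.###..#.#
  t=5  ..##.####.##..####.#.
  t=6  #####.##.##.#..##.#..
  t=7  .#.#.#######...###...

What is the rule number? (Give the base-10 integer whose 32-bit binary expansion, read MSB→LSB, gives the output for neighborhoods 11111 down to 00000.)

1583801422

  nb #####: next=.  (t=1,i=16, bit31=0)
  nb ####.: next=#  (t=1,i=19, bit30=1)
  nb ###.#: next=.  (t=3,i=10, bit29=0)
  nb ###..: next=#  (t=1,i=20, bit28=1)
  nb ##.##: next=#  (t=3,i=11, bit27=1)
  nb ##.#.: next=#  (t=0,i=16, bit26=1)
  nb ##..#: next=#  (t=2,i=0, bit25=1)
  nb ##...: next=.  (t=1,i=0, bit24=0)
  nb #.###: next=.  (t=3,i=12, bit23=0)
  nb #.##.: next=#  (t=5,i=10, bit22=1)
  nb #.#.#: next=#  (t=0,i=17, bit21=1)
  nb #.#..: next=.  (t=0,i=0, bit20=0)
  nb #..##: next=.  (t=0,i=13, bit19=0)
  nb #..#.: next=#  (t=4,i=8, bit18=1)
  nb #...#: next=#  (t=1,i=7, bit17=1)
  nb #....: next=.  (t=0,i=2, bit16=0)
  nb .####: next=#  (t=1,i=15, bit15=1)
  nb .###.: next=#  (t=2,i=3, bit14=1)
  nb .##.#: next=#  (t=0,i=15, bit13=1)
  nb .##..: next=.  (t=1,i=5, bit12=0)
  nb .#.##: next=.  (t=4,i=12, bit11=0)
  nb .#.#.: next=#  (t=0,i=18, bit10=1)
  nb .#..#: next=.  (t=0,i=12, bit9=0)
  nb .#...: next=.  (t=0,i=1, bit8=0)
  nb ..###: next=.  (t=1,i=14, bit7=0)
  nb ..##.: next=#  (t=0,i=14, bit6=1)
  nb ..#.#: next=.  (t=4,i=9, bit5=0)
  nb ..#..: next=.  (t=0,i=6, bit4=0)
  nb ...##: next=#  (t=1,i=3, bit3=1)
  nb ...#.: next=#  (t=0,i=5, bit2=1)
  nb ....#: next=#  (t=0,i=4, bit1=1)
  nb .....: next=.  (t=0,i=3, bit0=0)
  bits 01011110011001101110010001001110 = 1583801422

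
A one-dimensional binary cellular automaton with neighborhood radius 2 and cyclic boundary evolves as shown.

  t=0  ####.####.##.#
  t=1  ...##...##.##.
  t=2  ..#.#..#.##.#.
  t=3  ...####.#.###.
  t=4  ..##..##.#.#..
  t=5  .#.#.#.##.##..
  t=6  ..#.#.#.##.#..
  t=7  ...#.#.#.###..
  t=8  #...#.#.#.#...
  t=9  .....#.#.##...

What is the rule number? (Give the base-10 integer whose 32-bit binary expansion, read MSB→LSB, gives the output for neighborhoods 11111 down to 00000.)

740064905

  #####|.  b31=0 t=0,i=1
  ####.|.  b30=0 t=0,i=2
  ###.#|#  b29=1 t=0,i=3
  ###..|.  b28=0 t=3,i=12
  ##.##|#  b27=1 t=0,i=4
  ##.#.|#  b26=1 t=2,i=11
  ##..#|.  b25=0 t=4,i=4
  ##...|.  b24=0 t=1,i=5
  #.###|.  b23=0 t=0,i=5
  #.##.|.  b22=0 t=0,i=10
  #.#.#|.  b21=0 t=3,i=8
  #.#..|#  b20=1 t=2,i=4
  #..##|#  b19=1 t=4,i=5
  #..#.|#  b18=1 t=2,i=6
  #...#|.  b17=0 t=1,i=6
  #....|.  b16=0 t=1,i=0
  .####|.  b15=0 t=0,i=0
  .###.|#  b14=1 t=3,i=11
  .##.#|#  b13=1 t=0,i=11
  .##..|#  b12=1 t=1,i=4
  .#.##|#  b11=1 t=2,i=8
  .#.#.|#  b10=1 t=2,i=3
  .#..#|#  b9=1 t=2,i=5
  .#...|.  b8=0 t=2,i=13
  ..###|#  b7=1 t=3,i=3
  ..##.|.  b6=0 t=1,i=3
  ..#.#|.  b5=0 t=2,i=2
  ..#..|.  b4=0 t=8,i=0
  ...##|#  b3=1 t=1,i=2
  ...#.|.  b2=0 t=2,i=1
  ....#|.  b1=0 t=1,i=1
  .....|#  b0=1 t=7,i=0
  bits 00101100000111000111111010001001 = 740064905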